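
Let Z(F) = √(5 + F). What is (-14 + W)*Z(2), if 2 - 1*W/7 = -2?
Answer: 14*√7 ≈ 37.041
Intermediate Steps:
W = 28 (W = 14 - 7*(-2) = 14 + 14 = 28)
(-14 + W)*Z(2) = (-14 + 28)*√(5 + 2) = 14*√7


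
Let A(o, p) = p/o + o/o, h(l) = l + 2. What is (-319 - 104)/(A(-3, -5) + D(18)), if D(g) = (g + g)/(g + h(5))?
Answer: -31725/308 ≈ -103.00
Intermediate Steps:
h(l) = 2 + l
A(o, p) = 1 + p/o (A(o, p) = p/o + 1 = 1 + p/o)
D(g) = 2*g/(7 + g) (D(g) = (g + g)/(g + (2 + 5)) = (2*g)/(g + 7) = (2*g)/(7 + g) = 2*g/(7 + g))
(-319 - 104)/(A(-3, -5) + D(18)) = (-319 - 104)/((-3 - 5)/(-3) + 2*18/(7 + 18)) = -423/(-⅓*(-8) + 2*18/25) = -423/(8/3 + 2*18*(1/25)) = -423/(8/3 + 36/25) = -423/308/75 = -423*75/308 = -31725/308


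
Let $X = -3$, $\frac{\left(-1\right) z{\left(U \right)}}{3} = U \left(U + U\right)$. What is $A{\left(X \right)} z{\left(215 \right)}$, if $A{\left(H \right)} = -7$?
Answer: $1941450$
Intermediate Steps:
$z{\left(U \right)} = - 6 U^{2}$ ($z{\left(U \right)} = - 3 U \left(U + U\right) = - 3 U 2 U = - 3 \cdot 2 U^{2} = - 6 U^{2}$)
$A{\left(X \right)} z{\left(215 \right)} = - 7 \left(- 6 \cdot 215^{2}\right) = - 7 \left(\left(-6\right) 46225\right) = \left(-7\right) \left(-277350\right) = 1941450$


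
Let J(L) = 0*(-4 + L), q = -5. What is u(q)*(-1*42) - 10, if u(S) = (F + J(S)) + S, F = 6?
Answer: -52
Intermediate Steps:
J(L) = 0
u(S) = 6 + S (u(S) = (6 + 0) + S = 6 + S)
u(q)*(-1*42) - 10 = (6 - 5)*(-1*42) - 10 = 1*(-42) - 10 = -42 - 10 = -52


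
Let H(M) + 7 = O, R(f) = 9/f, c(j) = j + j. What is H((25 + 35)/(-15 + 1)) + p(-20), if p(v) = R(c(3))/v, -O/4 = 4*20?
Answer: -13083/40 ≈ -327.08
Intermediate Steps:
c(j) = 2*j
O = -320 (O = -16*20 = -4*80 = -320)
p(v) = 3/(2*v) (p(v) = (9/((2*3)))/v = (9/6)/v = (9*(⅙))/v = 3/(2*v))
H(M) = -327 (H(M) = -7 - 320 = -327)
H((25 + 35)/(-15 + 1)) + p(-20) = -327 + (3/2)/(-20) = -327 + (3/2)*(-1/20) = -327 - 3/40 = -13083/40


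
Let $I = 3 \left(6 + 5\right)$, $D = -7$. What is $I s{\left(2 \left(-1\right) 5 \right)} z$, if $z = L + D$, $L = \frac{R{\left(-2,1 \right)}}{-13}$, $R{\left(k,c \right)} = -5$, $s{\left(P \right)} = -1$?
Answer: $\frac{2838}{13} \approx 218.31$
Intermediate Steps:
$L = \frac{5}{13}$ ($L = - \frac{5}{-13} = \left(-5\right) \left(- \frac{1}{13}\right) = \frac{5}{13} \approx 0.38462$)
$I = 33$ ($I = 3 \cdot 11 = 33$)
$z = - \frac{86}{13}$ ($z = \frac{5}{13} - 7 = - \frac{86}{13} \approx -6.6154$)
$I s{\left(2 \left(-1\right) 5 \right)} z = 33 \left(-1\right) \left(- \frac{86}{13}\right) = \left(-33\right) \left(- \frac{86}{13}\right) = \frac{2838}{13}$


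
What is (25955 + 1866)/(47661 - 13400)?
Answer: 27821/34261 ≈ 0.81203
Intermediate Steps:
(25955 + 1866)/(47661 - 13400) = 27821/34261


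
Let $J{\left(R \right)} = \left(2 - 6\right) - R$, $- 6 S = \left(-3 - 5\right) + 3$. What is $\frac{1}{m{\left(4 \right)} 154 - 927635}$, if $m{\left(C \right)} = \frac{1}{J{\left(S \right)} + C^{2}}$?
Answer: $- \frac{67}{62150621} \approx -1.078 \cdot 10^{-6}$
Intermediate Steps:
$S = \frac{5}{6}$ ($S = - \frac{\left(-3 - 5\right) + 3}{6} = - \frac{-8 + 3}{6} = \left(- \frac{1}{6}\right) \left(-5\right) = \frac{5}{6} \approx 0.83333$)
$J{\left(R \right)} = -4 - R$ ($J{\left(R \right)} = \left(2 - 6\right) - R = -4 - R$)
$m{\left(C \right)} = \frac{1}{- \frac{29}{6} + C^{2}}$ ($m{\left(C \right)} = \frac{1}{\left(-4 - \frac{5}{6}\right) + C^{2}} = \frac{1}{- \frac{29}{6} + C^{2}}$)
$\frac{1}{m{\left(4 \right)} 154 - 927635} = \frac{1}{\frac{6}{-29 + 6 \cdot 4^{2}} \cdot 154 - 927635} = \frac{1}{\frac{6}{-29 + 6 \cdot 16} \cdot 154 - 927635} = \frac{1}{\frac{6}{-29 + 96} \cdot 154 - 927635} = \frac{1}{\frac{6}{67} \cdot 154 - 927635} = \frac{1}{\frac{924}{67} - 927635} = \frac{1}{- \frac{62150621}{67}} = - \frac{67}{62150621}$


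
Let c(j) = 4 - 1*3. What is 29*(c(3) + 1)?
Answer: 58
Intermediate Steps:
c(j) = 1 (c(j) = 4 - 3 = 1)
29*(c(3) + 1) = 29*(1 + 1) = 29*2 = 58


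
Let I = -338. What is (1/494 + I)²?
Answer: 27879314841/244036 ≈ 1.1424e+5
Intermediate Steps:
(1/494 + I)² = (1/494 - 338)² = (-166971/494)² = 27879314841/244036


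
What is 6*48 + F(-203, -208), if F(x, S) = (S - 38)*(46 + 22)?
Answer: -16440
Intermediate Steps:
F(x, S) = -2584 + 68*S (F(x, S) = (-38 + S)*68 = -2584 + 68*S)
6*48 + F(-203, -208) = 6*48 + (-2584 + 68*(-208)) = 288 + (-2584 - 14144) = 288 - 16728 = -16440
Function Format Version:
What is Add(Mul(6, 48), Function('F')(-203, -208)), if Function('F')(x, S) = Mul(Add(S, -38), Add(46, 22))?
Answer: -16440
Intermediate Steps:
Function('F')(x, S) = Add(-2584, Mul(68, S)) (Function('F')(x, S) = Mul(Add(-38, S), 68) = Add(-2584, Mul(68, S)))
Add(Mul(6, 48), Function('F')(-203, -208)) = Add(Mul(6, 48), Add(-2584, Mul(68, -208))) = Add(288, Add(-2584, -14144)) = Add(288, -16728) = -16440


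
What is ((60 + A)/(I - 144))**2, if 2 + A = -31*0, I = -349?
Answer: 4/289 ≈ 0.013841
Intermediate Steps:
A = -2 (A = -2 - 31*0 = -2 + 0 = -2)
((60 + A)/(I - 144))**2 = ((60 - 2)/(-349 - 144))**2 = (58/(-493))**2 = (58*(-1/493))**2 = (-2/17)**2 = 4/289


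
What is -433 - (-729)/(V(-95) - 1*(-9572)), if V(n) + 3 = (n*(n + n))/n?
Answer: -4060378/9379 ≈ -432.92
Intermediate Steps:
V(n) = -3 + 2*n (V(n) = -3 + (n*(n + n))/n = -3 + (n*(2*n))/n = -3 + (2*n**2)/n = -3 + 2*n)
-433 - (-729)/(V(-95) - 1*(-9572)) = -433 - (-729)/((-3 + 2*(-95)) - 1*(-9572)) = -433 - (-729)/((-3 - 190) + 9572) = -433 - (-729)/(-193 + 9572) = -433 - (-729)/9379 = -433 - 1*(-729/9379) = -433 + 729/9379 = -4060378/9379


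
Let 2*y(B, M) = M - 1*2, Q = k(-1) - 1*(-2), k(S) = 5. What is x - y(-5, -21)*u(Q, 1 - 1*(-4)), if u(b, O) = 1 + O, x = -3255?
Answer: -3186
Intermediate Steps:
Q = 7 (Q = 5 - 1*(-2) = 5 + 2 = 7)
y(B, M) = -1 + M/2 (y(B, M) = (M - 1*2)/2 = (M - 2)/2 = (-2 + M)/2 = -1 + M/2)
x - y(-5, -21)*u(Q, 1 - 1*(-4)) = -3255 - (-1 + (½)*(-21))*(1 + (1 - 1*(-4))) = -3255 - (-1 - 21/2)*(1 + (1 + 4)) = -3255 - (-23)*(1 + 5)/2 = -3255 - (-23)*6/2 = -3255 - 1*(-69) = -3255 + 69 = -3186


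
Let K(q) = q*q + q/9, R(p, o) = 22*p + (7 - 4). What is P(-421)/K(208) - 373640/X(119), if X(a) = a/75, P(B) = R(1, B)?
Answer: -10917312405225/46360496 ≈ -2.3549e+5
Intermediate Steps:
R(p, o) = 3 + 22*p (R(p, o) = 22*p + 3 = 3 + 22*p)
P(B) = 25 (P(B) = 3 + 22*1 = 3 + 22 = 25)
K(q) = q² + q/9 (K(q) = q² + q*(⅑) = q² + q/9)
X(a) = a/75 (X(a) = a*(1/75) = a/75)
P(-421)/K(208) - 373640/X(119) = 25/((208*(⅑ + 208))) - 373640/((1/75)*119) = 25/((208*(1873/9))) - 373640/119/75 = 25/(389584/9) - 373640*75/119 = 25*(9/389584) - 28023000/119 = 225/389584 - 28023000/119 = -10917312405225/46360496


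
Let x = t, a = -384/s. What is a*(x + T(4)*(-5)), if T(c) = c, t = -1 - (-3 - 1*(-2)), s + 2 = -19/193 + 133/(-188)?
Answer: -278661120/101809 ≈ -2737.1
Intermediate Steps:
s = -101809/36284 (s = -2 + (-19/193 + 133/(-188)) = -2 + (-19*1/193 + 133*(-1/188)) = -2 + (-19/193 - 133/188) = -2 - 29241/36284 = -101809/36284 ≈ -2.8059)
t = 0 (t = -1 - (-3 + 2) = -1 - 1*(-1) = -1 + 1 = 0)
a = 13933056/101809 (a = -384/(-101809/36284) = -384*(-36284/101809) = 13933056/101809 ≈ 136.85)
x = 0
a*(x + T(4)*(-5)) = 13933056*(0 + 4*(-5))/101809 = 13933056*(0 - 20)/101809 = (13933056/101809)*(-20) = -278661120/101809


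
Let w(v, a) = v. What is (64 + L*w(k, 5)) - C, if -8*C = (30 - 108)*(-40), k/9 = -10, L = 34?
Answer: -2606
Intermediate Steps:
k = -90 (k = 9*(-10) = -90)
C = -390 (C = -(30 - 108)*(-40)/8 = -(-39)*(-40)/4 = -1/8*3120 = -390)
(64 + L*w(k, 5)) - C = (64 + 34*(-90)) - 1*(-390) = (64 - 3060) + 390 = -2996 + 390 = -2606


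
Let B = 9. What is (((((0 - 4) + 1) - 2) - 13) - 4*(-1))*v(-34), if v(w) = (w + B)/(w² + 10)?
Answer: 175/583 ≈ 0.30017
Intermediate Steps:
v(w) = (9 + w)/(10 + w²) (v(w) = (w + 9)/(w² + 10) = (9 + w)/(10 + w²))
(((((0 - 4) + 1) - 2) - 13) - 4*(-1))*v(-34) = (((((0 - 4) + 1) - 2) - 13) - 4*(-1))*((9 - 34)/(10 + (-34)²)) = ((((-4 + 1) - 2) - 13) + 4)*(-25/(10 + 1156)) = (((-3 - 2) - 13) + 4)*(-25/1166) = ((-5 - 13) + 4)*((1/1166)*(-25)) = (-18 + 4)*(-25/1166) = -14*(-25/1166) = 175/583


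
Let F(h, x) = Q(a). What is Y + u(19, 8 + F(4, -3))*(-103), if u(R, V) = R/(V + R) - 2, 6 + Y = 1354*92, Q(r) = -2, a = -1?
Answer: 3117243/25 ≈ 1.2469e+5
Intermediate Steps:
F(h, x) = -2
Y = 124562 (Y = -6 + 1354*92 = -6 + 124568 = 124562)
u(R, V) = -2 + R/(R + V) (u(R, V) = R/(R + V) - 2 = -2 + R/(R + V))
Y + u(19, 8 + F(4, -3))*(-103) = 124562 + ((-1*19 - 2*(8 - 2))/(19 + (8 - 2)))*(-103) = 124562 + ((-19 - 2*6)/(19 + 6))*(-103) = 124562 + ((-19 - 12)/25)*(-103) = 124562 + ((1/25)*(-31))*(-103) = 124562 - 31/25*(-103) = 124562 + 3193/25 = 3117243/25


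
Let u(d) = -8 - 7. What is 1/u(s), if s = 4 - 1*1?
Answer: -1/15 ≈ -0.066667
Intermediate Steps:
s = 3 (s = 4 - 1 = 3)
u(d) = -15
1/u(s) = 1/(-15) = -1/15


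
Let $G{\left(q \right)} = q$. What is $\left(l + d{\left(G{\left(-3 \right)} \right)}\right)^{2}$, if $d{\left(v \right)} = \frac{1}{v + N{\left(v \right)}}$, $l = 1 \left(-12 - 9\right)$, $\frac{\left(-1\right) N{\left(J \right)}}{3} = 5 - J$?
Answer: $\frac{322624}{729} \approx 442.56$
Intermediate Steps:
$N{\left(J \right)} = -15 + 3 J$ ($N{\left(J \right)} = - 3 \left(5 - J\right) = -15 + 3 J$)
$l = -21$ ($l = 1 \left(-21\right) = -21$)
$d{\left(v \right)} = \frac{1}{-15 + 4 v}$ ($d{\left(v \right)} = \frac{1}{v + \left(-15 + 3 v\right)} = \frac{1}{-15 + 4 v}$)
$\left(l + d{\left(G{\left(-3 \right)} \right)}\right)^{2} = \left(-21 + \frac{1}{-15 + 4 \left(-3\right)}\right)^{2} = \left(-21 + \frac{1}{-15 - 12}\right)^{2} = \left(-21 + \frac{1}{-27}\right)^{2} = \left(-21 - \frac{1}{27}\right)^{2} = \left(- \frac{568}{27}\right)^{2} = \frac{322624}{729}$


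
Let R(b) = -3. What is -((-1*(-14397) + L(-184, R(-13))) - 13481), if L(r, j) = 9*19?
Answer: -1087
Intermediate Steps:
L(r, j) = 171
-((-1*(-14397) + L(-184, R(-13))) - 13481) = -((-1*(-14397) + 171) - 13481) = -((14397 + 171) - 13481) = -(14568 - 13481) = -1*1087 = -1087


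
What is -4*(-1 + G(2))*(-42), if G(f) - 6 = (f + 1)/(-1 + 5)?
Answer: 966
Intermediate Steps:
G(f) = 25/4 + f/4 (G(f) = 6 + (f + 1)/(-1 + 5) = 6 + (1 + f)/4 = 6 + (1 + f)*(¼) = 6 + (¼ + f/4) = 25/4 + f/4)
-4*(-1 + G(2))*(-42) = -4*(-1 + (25/4 + (¼)*2))*(-42) = -4*(-1 + (25/4 + ½))*(-42) = -4*(-1 + 27/4)*(-42) = -4*23/4*(-42) = -23*(-42) = 966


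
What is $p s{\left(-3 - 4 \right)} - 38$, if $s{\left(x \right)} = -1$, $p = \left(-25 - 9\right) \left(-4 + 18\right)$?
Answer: $438$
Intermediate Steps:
$p = -476$ ($p = \left(-34\right) 14 = -476$)
$p s{\left(-3 - 4 \right)} - 38 = \left(-476\right) \left(-1\right) - 38 = 476 - 38 = 438$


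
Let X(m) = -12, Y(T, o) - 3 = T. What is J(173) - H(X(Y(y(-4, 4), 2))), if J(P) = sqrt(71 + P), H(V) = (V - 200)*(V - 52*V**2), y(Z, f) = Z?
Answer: -1590000 + 2*sqrt(61) ≈ -1.5900e+6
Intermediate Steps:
Y(T, o) = 3 + T
H(V) = (-200 + V)*(V - 52*V**2)
J(173) - H(X(Y(y(-4, 4), 2))) = sqrt(71 + 173) - (-12)*(-200 - 52*(-12)**2 + 10401*(-12)) = sqrt(244) - (-12)*(-200 - 52*144 - 124812) = 2*sqrt(61) - (-12)*(-200 - 7488 - 124812) = 2*sqrt(61) - (-12)*(-132500) = 2*sqrt(61) - 1*1590000 = 2*sqrt(61) - 1590000 = -1590000 + 2*sqrt(61)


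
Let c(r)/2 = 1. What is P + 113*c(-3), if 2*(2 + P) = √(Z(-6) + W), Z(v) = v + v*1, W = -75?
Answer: 224 + I*√87/2 ≈ 224.0 + 4.6637*I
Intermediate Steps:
Z(v) = 2*v (Z(v) = v + v = 2*v)
c(r) = 2 (c(r) = 2*1 = 2)
P = -2 + I*√87/2 (P = -2 + √(2*(-6) - 75)/2 = -2 + √(-12 - 75)/2 = -2 + √(-87)/2 = -2 + (I*√87)/2 = -2 + I*√87/2 ≈ -2.0 + 4.6637*I)
P + 113*c(-3) = (-2 + I*√87/2) + 113*2 = (-2 + I*√87/2) + 226 = 224 + I*√87/2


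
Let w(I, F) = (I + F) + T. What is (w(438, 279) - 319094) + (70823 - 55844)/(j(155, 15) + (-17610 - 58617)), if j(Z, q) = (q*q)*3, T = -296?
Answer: -8025465825/25184 ≈ -3.1867e+5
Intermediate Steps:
j(Z, q) = 3*q² (j(Z, q) = q²*3 = 3*q²)
w(I, F) = -296 + F + I (w(I, F) = (I + F) - 296 = (F + I) - 296 = -296 + F + I)
(w(438, 279) - 319094) + (70823 - 55844)/(j(155, 15) + (-17610 - 58617)) = ((-296 + 279 + 438) - 319094) + (70823 - 55844)/(3*15² + (-17610 - 58617)) = (421 - 319094) + 14979/(3*225 - 76227) = -318673 + 14979/(675 - 76227) = -318673 + 14979/(-75552) = -318673 + 14979*(-1/75552) = -318673 - 4993/25184 = -8025465825/25184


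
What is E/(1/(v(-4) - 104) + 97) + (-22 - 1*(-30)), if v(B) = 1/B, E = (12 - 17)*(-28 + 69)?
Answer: 47615/8089 ≈ 5.8864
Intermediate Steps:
E = -205 (E = -5*41 = -205)
E/(1/(v(-4) - 104) + 97) + (-22 - 1*(-30)) = -205/(1/(1/(-4) - 104) + 97) + (-22 - 1*(-30)) = -205/(1/(-1/4 - 104) + 97) + (-22 + 30) = -205/(1/(-417/4) + 97) + 8 = -205/(-4/417 + 97) + 8 = -205/(40445/417) + 8 = (417/40445)*(-205) + 8 = -17097/8089 + 8 = 47615/8089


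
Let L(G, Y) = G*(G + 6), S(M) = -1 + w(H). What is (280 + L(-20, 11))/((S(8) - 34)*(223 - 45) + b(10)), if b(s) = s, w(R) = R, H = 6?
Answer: -5/46 ≈ -0.10870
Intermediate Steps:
S(M) = 5 (S(M) = -1 + 6 = 5)
L(G, Y) = G*(6 + G)
(280 + L(-20, 11))/((S(8) - 34)*(223 - 45) + b(10)) = (280 - 20*(6 - 20))/((5 - 34)*(223 - 45) + 10) = (280 - 20*(-14))/(-29*178 + 10) = (280 + 280)/(-5162 + 10) = 560/(-5152) = 560*(-1/5152) = -5/46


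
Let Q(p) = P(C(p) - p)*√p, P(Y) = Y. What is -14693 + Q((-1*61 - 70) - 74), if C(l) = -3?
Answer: -14693 + 202*I*√205 ≈ -14693.0 + 2892.2*I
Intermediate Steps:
Q(p) = √p*(-3 - p) (Q(p) = (-3 - p)*√p = √p*(-3 - p))
-14693 + Q((-1*61 - 70) - 74) = -14693 + √((-1*61 - 70) - 74)*(-3 - ((-1*61 - 70) - 74)) = -14693 + √((-61 - 70) - 74)*(-3 - ((-61 - 70) - 74)) = -14693 + √(-131 - 74)*(-3 - (-131 - 74)) = -14693 + √(-205)*(-3 - 1*(-205)) = -14693 + (I*√205)*(-3 + 205) = -14693 + (I*√205)*202 = -14693 + 202*I*√205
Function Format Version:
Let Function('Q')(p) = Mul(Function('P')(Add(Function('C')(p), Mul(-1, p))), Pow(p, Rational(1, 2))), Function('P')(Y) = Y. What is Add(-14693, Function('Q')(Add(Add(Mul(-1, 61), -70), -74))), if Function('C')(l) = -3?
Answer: Add(-14693, Mul(202, I, Pow(205, Rational(1, 2)))) ≈ Add(-14693., Mul(2892.2, I))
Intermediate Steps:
Function('Q')(p) = Mul(Pow(p, Rational(1, 2)), Add(-3, Mul(-1, p))) (Function('Q')(p) = Mul(Add(-3, Mul(-1, p)), Pow(p, Rational(1, 2))) = Mul(Pow(p, Rational(1, 2)), Add(-3, Mul(-1, p))))
Add(-14693, Function('Q')(Add(Add(Mul(-1, 61), -70), -74))) = Add(-14693, Mul(Pow(Add(Add(Mul(-1, 61), -70), -74), Rational(1, 2)), Add(-3, Mul(-1, Add(Add(Mul(-1, 61), -70), -74))))) = Add(-14693, Mul(Pow(Add(Add(-61, -70), -74), Rational(1, 2)), Add(-3, Mul(-1, Add(Add(-61, -70), -74))))) = Add(-14693, Mul(Pow(Add(-131, -74), Rational(1, 2)), Add(-3, Mul(-1, Add(-131, -74))))) = Add(-14693, Mul(Pow(-205, Rational(1, 2)), Add(-3, Mul(-1, -205)))) = Add(-14693, Mul(Mul(I, Pow(205, Rational(1, 2))), Add(-3, 205))) = Add(-14693, Mul(Mul(I, Pow(205, Rational(1, 2))), 202)) = Add(-14693, Mul(202, I, Pow(205, Rational(1, 2))))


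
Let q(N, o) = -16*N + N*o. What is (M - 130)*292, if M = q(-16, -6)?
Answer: 64824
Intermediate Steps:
M = 352 (M = -16*(-16 - 6) = -16*(-22) = 352)
(M - 130)*292 = (352 - 130)*292 = 222*292 = 64824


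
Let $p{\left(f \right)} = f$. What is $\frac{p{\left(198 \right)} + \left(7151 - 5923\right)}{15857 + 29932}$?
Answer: $\frac{1426}{45789} \approx 0.031143$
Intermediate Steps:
$\frac{p{\left(198 \right)} + \left(7151 - 5923\right)}{15857 + 29932} = \frac{198 + \left(7151 - 5923\right)}{15857 + 29932} = \frac{198 + \left(7151 - 5923\right)}{45789} = \left(198 + 1228\right) \frac{1}{45789} = 1426 \cdot \frac{1}{45789} = \frac{1426}{45789}$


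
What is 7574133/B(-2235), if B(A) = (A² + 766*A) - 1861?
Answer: 7574133/3281354 ≈ 2.3082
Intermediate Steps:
B(A) = -1861 + A² + 766*A
7574133/B(-2235) = 7574133/(-1861 + (-2235)² + 766*(-2235)) = 7574133/(-1861 + 4995225 - 1712010) = 7574133/3281354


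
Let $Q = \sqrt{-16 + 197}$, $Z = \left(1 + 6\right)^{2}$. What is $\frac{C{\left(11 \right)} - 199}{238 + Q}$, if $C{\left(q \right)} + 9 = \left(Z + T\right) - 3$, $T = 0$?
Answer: $- \frac{12852}{18821} + \frac{54 \sqrt{181}}{18821} \approx -0.64425$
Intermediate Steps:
$Z = 49$ ($Z = 7^{2} = 49$)
$C{\left(q \right)} = 37$ ($C{\left(q \right)} = -9 + \left(\left(49 + 0\right) - 3\right) = -9 + \left(49 - 3\right) = -9 + 46 = 37$)
$Q = \sqrt{181} \approx 13.454$
$\frac{C{\left(11 \right)} - 199}{238 + Q} = \frac{37 - 199}{238 + \sqrt{181}} = - \frac{162}{238 + \sqrt{181}}$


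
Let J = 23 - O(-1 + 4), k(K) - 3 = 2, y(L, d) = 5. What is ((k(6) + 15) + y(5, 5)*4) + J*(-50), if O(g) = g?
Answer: -960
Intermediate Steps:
k(K) = 5 (k(K) = 3 + 2 = 5)
J = 20 (J = 23 - (-1 + 4) = 23 - 1*3 = 23 - 3 = 20)
((k(6) + 15) + y(5, 5)*4) + J*(-50) = ((5 + 15) + 5*4) + 20*(-50) = (20 + 20) - 1000 = 40 - 1000 = -960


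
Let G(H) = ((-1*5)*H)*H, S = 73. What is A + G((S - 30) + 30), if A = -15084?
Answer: -41729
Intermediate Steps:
G(H) = -5*H² (G(H) = (-5*H)*H = -5*H²)
A + G((S - 30) + 30) = -15084 - 5*((73 - 30) + 30)² = -15084 - 5*(43 + 30)² = -15084 - 5*73² = -15084 - 5*5329 = -15084 - 26645 = -41729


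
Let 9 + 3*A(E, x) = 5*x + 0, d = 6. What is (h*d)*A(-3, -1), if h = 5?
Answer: -140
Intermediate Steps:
A(E, x) = -3 + 5*x/3 (A(E, x) = -3 + (5*x + 0)/3 = -3 + (5*x)/3 = -3 + 5*x/3)
(h*d)*A(-3, -1) = (5*6)*(-3 + (5/3)*(-1)) = 30*(-3 - 5/3) = 30*(-14/3) = -140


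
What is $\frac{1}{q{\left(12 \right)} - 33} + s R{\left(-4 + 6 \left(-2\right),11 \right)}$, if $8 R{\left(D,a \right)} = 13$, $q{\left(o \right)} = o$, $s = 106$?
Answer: $\frac{14465}{84} \approx 172.2$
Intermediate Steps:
$R{\left(D,a \right)} = \frac{13}{8}$ ($R{\left(D,a \right)} = \frac{1}{8} \cdot 13 = \frac{13}{8}$)
$\frac{1}{q{\left(12 \right)} - 33} + s R{\left(-4 + 6 \left(-2\right),11 \right)} = \frac{1}{12 - 33} + 106 \cdot \frac{13}{8} = \frac{1}{-21} + \frac{689}{4} = - \frac{1}{21} + \frac{689}{4} = \frac{14465}{84}$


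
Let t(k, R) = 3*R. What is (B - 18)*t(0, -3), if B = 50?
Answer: -288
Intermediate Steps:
(B - 18)*t(0, -3) = (50 - 18)*(3*(-3)) = 32*(-9) = -288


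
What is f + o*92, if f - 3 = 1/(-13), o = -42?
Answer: -50194/13 ≈ -3861.1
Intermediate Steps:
f = 38/13 (f = 3 + 1/(-13) = 3 - 1/13 = 38/13 ≈ 2.9231)
f + o*92 = 38/13 - 42*92 = 38/13 - 3864 = -50194/13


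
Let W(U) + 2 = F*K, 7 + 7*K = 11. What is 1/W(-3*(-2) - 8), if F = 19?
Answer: 7/62 ≈ 0.11290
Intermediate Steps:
K = 4/7 (K = -1 + (⅐)*11 = -1 + 11/7 = 4/7 ≈ 0.57143)
W(U) = 62/7 (W(U) = -2 + 19*(4/7) = -2 + 76/7 = 62/7)
1/W(-3*(-2) - 8) = 1/(62/7) = 7/62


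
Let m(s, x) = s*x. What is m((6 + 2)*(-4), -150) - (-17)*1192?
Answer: 25064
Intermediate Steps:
m((6 + 2)*(-4), -150) - (-17)*1192 = ((6 + 2)*(-4))*(-150) - (-17)*1192 = (8*(-4))*(-150) - 1*(-20264) = -32*(-150) + 20264 = 4800 + 20264 = 25064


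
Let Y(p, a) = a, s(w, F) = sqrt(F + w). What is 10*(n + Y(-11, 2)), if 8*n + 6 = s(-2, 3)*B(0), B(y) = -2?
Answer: 10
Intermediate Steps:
n = -1 (n = -3/4 + (sqrt(3 - 2)*(-2))/8 = -3/4 + (sqrt(1)*(-2))/8 = -3/4 + (1*(-2))/8 = -3/4 + (1/8)*(-2) = -3/4 - 1/4 = -1)
10*(n + Y(-11, 2)) = 10*(-1 + 2) = 10*1 = 10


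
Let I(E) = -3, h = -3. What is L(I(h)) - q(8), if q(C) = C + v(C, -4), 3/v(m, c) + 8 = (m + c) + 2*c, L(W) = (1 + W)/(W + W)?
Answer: -89/12 ≈ -7.4167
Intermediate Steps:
L(W) = (1 + W)/(2*W) (L(W) = (1 + W)/((2*W)) = (1 + W)*(1/(2*W)) = (1 + W)/(2*W))
v(m, c) = 3/(-8 + m + 3*c) (v(m, c) = 3/(-8 + ((m + c) + 2*c)) = 3/(-8 + ((c + m) + 2*c)) = 3/(-8 + (m + 3*c)) = 3/(-8 + m + 3*c))
q(C) = C + 3/(-20 + C) (q(C) = C + 3/(-8 + C + 3*(-4)) = C + 3/(-8 + C - 12) = C + 3/(-20 + C))
L(I(h)) - q(8) = (½)*(1 - 3)/(-3) - (3 + 8*(-20 + 8))/(-20 + 8) = (½)*(-⅓)*(-2) - (3 + 8*(-12))/(-12) = ⅓ - (-1)*(3 - 96)/12 = ⅓ - (-1)*(-93)/12 = ⅓ - 1*31/4 = ⅓ - 31/4 = -89/12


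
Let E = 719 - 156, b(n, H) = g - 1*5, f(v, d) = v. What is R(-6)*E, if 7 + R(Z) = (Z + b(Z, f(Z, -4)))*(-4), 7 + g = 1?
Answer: 34343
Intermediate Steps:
g = -6 (g = -7 + 1 = -6)
b(n, H) = -11 (b(n, H) = -6 - 1*5 = -6 - 5 = -11)
R(Z) = 37 - 4*Z (R(Z) = -7 + (Z - 11)*(-4) = -7 + (-11 + Z)*(-4) = -7 + (44 - 4*Z) = 37 - 4*Z)
E = 563
R(-6)*E = (37 - 4*(-6))*563 = (37 + 24)*563 = 61*563 = 34343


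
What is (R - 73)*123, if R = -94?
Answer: -20541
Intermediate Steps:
(R - 73)*123 = (-94 - 73)*123 = -167*123 = -20541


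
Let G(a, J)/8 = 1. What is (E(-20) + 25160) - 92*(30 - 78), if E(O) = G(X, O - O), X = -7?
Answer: 29584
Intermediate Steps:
G(a, J) = 8 (G(a, J) = 8*1 = 8)
E(O) = 8
(E(-20) + 25160) - 92*(30 - 78) = (8 + 25160) - 92*(30 - 78) = 25168 - 92*(-48) = 25168 + 4416 = 29584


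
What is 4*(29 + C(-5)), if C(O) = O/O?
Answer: 120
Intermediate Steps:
C(O) = 1
4*(29 + C(-5)) = 4*(29 + 1) = 4*30 = 120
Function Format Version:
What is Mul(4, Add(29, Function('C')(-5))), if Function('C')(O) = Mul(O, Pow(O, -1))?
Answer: 120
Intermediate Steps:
Function('C')(O) = 1
Mul(4, Add(29, Function('C')(-5))) = Mul(4, Add(29, 1)) = Mul(4, 30) = 120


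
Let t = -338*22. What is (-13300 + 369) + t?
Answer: -20367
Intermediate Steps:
t = -7436
(-13300 + 369) + t = (-13300 + 369) - 7436 = -12931 - 7436 = -20367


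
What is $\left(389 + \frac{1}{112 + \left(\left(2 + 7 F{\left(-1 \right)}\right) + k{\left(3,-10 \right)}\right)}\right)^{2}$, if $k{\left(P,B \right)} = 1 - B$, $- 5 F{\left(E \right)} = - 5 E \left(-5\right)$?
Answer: $\frac{3873942081}{25600} \approx 1.5133 \cdot 10^{5}$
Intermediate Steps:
$F{\left(E \right)} = - 5 E$ ($F{\left(E \right)} = - \frac{- 5 E \left(-5\right)}{5} = - \frac{25 E}{5} = - 5 E$)
$\left(389 + \frac{1}{112 + \left(\left(2 + 7 F{\left(-1 \right)}\right) + k{\left(3,-10 \right)}\right)}\right)^{2} = \left(389 + \frac{1}{112 + \left(\left(2 + 7 \left(\left(-5\right) \left(-1\right)\right)\right) + \left(1 - -10\right)\right)}\right)^{2} = \left(389 + \frac{1}{112 + \left(\left(2 + 7 \cdot 5\right) + \left(1 + 10\right)\right)}\right)^{2} = \left(389 + \frac{1}{112 + \left(\left(2 + 35\right) + 11\right)}\right)^{2} = \left(389 + \frac{1}{112 + \left(37 + 11\right)}\right)^{2} = \left(389 + \frac{1}{112 + 48}\right)^{2} = \left(389 + \frac{1}{160}\right)^{2} = \left(\frac{62241}{160}\right)^{2} = \frac{3873942081}{25600}$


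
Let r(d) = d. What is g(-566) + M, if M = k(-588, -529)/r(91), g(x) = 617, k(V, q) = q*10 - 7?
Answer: 50850/91 ≈ 558.79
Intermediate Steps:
k(V, q) = -7 + 10*q (k(V, q) = 10*q - 7 = -7 + 10*q)
M = -5297/91 (M = (-7 + 10*(-529))/91 = (-7 - 5290)*(1/91) = -5297*1/91 = -5297/91 ≈ -58.209)
g(-566) + M = 617 - 5297/91 = 50850/91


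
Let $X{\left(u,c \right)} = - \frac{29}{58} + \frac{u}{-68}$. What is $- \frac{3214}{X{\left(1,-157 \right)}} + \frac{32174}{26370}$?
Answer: $\frac{576434233}{92295} \approx 6245.6$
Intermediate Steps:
$X{\left(u,c \right)} = - \frac{1}{2} - \frac{u}{68}$ ($X{\left(u,c \right)} = \left(-29\right) \frac{1}{58} + u \left(- \frac{1}{68}\right) = - \frac{1}{2} - \frac{u}{68}$)
$- \frac{3214}{X{\left(1,-157 \right)}} + \frac{32174}{26370} = - \frac{3214}{- \frac{1}{2} - \frac{1}{68}} + \frac{32174}{26370} = - \frac{3214}{- \frac{1}{2} - \frac{1}{68}} + 32174 \cdot \frac{1}{26370} = - \frac{3214}{- \frac{35}{68}} + \frac{16087}{13185} = \left(-3214\right) \left(- \frac{68}{35}\right) + \frac{16087}{13185} = \frac{218552}{35} + \frac{16087}{13185} = \frac{576434233}{92295}$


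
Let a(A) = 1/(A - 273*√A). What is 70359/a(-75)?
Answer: -5276925 - 96040035*I*√3 ≈ -5.2769e+6 - 1.6635e+8*I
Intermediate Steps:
70359/a(-75) = 70359/(1/(-75 - 1365*I*√3)) = 70359*(-75 - 1365*I*√3) = -5276925 - 96040035*I*√3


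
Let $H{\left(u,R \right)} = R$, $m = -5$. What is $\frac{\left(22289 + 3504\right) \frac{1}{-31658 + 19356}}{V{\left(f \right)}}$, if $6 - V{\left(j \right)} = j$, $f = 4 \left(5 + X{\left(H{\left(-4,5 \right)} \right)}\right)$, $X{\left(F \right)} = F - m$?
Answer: $\frac{25793}{664308} \approx 0.038827$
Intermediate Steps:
$X{\left(F \right)} = 5 + F$ ($X{\left(F \right)} = F - -5 = F + 5 = 5 + F$)
$f = 60$ ($f = 4 \left(5 + \left(5 + 5\right)\right) = 4 \left(5 + 10\right) = 4 \cdot 15 = 60$)
$V{\left(j \right)} = 6 - j$
$\frac{\left(22289 + 3504\right) \frac{1}{-31658 + 19356}}{V{\left(f \right)}} = \frac{\left(22289 + 3504\right) \frac{1}{-31658 + 19356}}{6 - 60} = \frac{25793 \frac{1}{-12302}}{6 - 60} = \frac{25793 \left(- \frac{1}{12302}\right)}{-54} = \left(- \frac{25793}{12302}\right) \left(- \frac{1}{54}\right) = \frac{25793}{664308}$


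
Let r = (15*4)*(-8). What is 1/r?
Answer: -1/480 ≈ -0.0020833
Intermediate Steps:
r = -480 (r = 60*(-8) = -480)
1/r = 1/(-480) = -1/480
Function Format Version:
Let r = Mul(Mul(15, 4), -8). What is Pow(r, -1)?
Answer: Rational(-1, 480) ≈ -0.0020833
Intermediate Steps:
r = -480 (r = Mul(60, -8) = -480)
Pow(r, -1) = Pow(-480, -1) = Rational(-1, 480)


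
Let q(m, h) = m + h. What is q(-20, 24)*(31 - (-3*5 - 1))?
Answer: 188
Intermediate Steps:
q(m, h) = h + m
q(-20, 24)*(31 - (-3*5 - 1)) = (24 - 20)*(31 - (-3*5 - 1)) = 4*(31 - (-15 - 1)) = 4*(31 - 1*(-16)) = 4*(31 + 16) = 4*47 = 188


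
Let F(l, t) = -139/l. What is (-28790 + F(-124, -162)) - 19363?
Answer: -5970833/124 ≈ -48152.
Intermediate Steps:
(-28790 + F(-124, -162)) - 19363 = (-28790 - 139/(-124)) - 19363 = (-28790 - 139*(-1/124)) - 19363 = (-28790 + 139/124) - 19363 = -3569821/124 - 19363 = -5970833/124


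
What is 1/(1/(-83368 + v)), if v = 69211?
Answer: -14157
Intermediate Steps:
1/(1/(-83368 + v)) = 1/(1/(-83368 + 69211)) = 1/(1/(-14157)) = 1/(-1/14157) = -14157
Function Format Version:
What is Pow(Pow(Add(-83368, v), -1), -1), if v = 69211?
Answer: -14157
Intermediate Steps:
Pow(Pow(Add(-83368, v), -1), -1) = Pow(Pow(Add(-83368, 69211), -1), -1) = Pow(Pow(-14157, -1), -1) = Pow(Rational(-1, 14157), -1) = -14157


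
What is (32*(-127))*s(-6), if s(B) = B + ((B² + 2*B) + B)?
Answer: -48768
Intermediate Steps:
s(B) = B² + 4*B (s(B) = B + (B² + 3*B) = B² + 4*B)
(32*(-127))*s(-6) = (32*(-127))*(-6*(4 - 6)) = -(-24384)*(-2) = -4064*12 = -48768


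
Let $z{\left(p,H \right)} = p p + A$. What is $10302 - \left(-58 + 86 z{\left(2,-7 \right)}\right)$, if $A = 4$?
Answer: $9672$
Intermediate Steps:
$z{\left(p,H \right)} = 4 + p^{2}$ ($z{\left(p,H \right)} = p p + 4 = p^{2} + 4 = 4 + p^{2}$)
$10302 - \left(-58 + 86 z{\left(2,-7 \right)}\right) = 10302 + \left(- 86 \left(4 + 2^{2}\right) + 58\right) = 10302 + \left(- 86 \left(4 + 4\right) + 58\right) = 10302 + \left(\left(-86\right) 8 + 58\right) = 10302 + \left(-688 + 58\right) = 10302 - 630 = 9672$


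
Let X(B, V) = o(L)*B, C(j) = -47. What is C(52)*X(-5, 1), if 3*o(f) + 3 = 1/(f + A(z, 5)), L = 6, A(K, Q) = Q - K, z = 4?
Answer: -4700/21 ≈ -223.81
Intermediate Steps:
o(f) = -1 + 1/(3*(1 + f)) (o(f) = -1 + 1/(3*(f + (5 - 1*4))) = -1 + 1/(3*(f + (5 - 4))) = -1 + 1/(3*(f + 1)) = -1 + 1/(3*(1 + f)))
X(B, V) = -20*B/21 (X(B, V) = ((-⅔ - 1*6)/(1 + 6))*B = ((-⅔ - 6)/7)*B = ((⅐)*(-20/3))*B = -20*B/21)
C(52)*X(-5, 1) = -(-940)*(-5)/21 = -47*100/21 = -4700/21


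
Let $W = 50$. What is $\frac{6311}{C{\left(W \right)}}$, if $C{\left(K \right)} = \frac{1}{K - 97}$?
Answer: $-296617$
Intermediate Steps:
$C{\left(K \right)} = \frac{1}{-97 + K}$
$\frac{6311}{C{\left(W \right)}} = \frac{6311}{\frac{1}{-97 + 50}} = \frac{6311}{\frac{1}{-47}} = \frac{6311}{- \frac{1}{47}} = 6311 \left(-47\right) = -296617$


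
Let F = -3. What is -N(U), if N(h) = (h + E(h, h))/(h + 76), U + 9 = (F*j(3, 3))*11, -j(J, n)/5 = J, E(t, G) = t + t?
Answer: -729/281 ≈ -2.5943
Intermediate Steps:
E(t, G) = 2*t
j(J, n) = -5*J
U = 486 (U = -9 - (-15)*3*11 = -9 - 3*(-15)*11 = -9 + 45*11 = -9 + 495 = 486)
N(h) = 3*h/(76 + h) (N(h) = (h + 2*h)/(h + 76) = (3*h)/(76 + h) = 3*h/(76 + h))
-N(U) = -3*486/(76 + 486) = -3*486/562 = -1*729/281 = -729/281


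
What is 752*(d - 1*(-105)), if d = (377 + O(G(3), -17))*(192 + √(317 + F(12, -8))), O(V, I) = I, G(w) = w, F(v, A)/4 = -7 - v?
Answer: 52057200 + 270720*√241 ≈ 5.6260e+7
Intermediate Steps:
F(v, A) = -28 - 4*v (F(v, A) = 4*(-7 - v) = -28 - 4*v)
d = 69120 + 360*√241 (d = (377 - 17)*(192 + √(317 + (-28 - 4*12))) = 360*(192 + √(317 + (-28 - 48))) = 360*(192 + √(317 - 76)) = 360*(192 + √241) = 69120 + 360*√241 ≈ 74709.)
752*(d - 1*(-105)) = 752*((69120 + 360*√241) - 1*(-105)) = 752*((69120 + 360*√241) + 105) = 752*(69225 + 360*√241) = 52057200 + 270720*√241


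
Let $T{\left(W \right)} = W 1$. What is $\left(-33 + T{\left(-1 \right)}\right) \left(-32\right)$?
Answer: $1088$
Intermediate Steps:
$T{\left(W \right)} = W$
$\left(-33 + T{\left(-1 \right)}\right) \left(-32\right) = \left(-33 - 1\right) \left(-32\right) = \left(-34\right) \left(-32\right) = 1088$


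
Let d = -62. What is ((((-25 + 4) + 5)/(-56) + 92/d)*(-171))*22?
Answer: 978120/217 ≈ 4507.5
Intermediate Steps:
((((-25 + 4) + 5)/(-56) + 92/d)*(-171))*22 = ((((-25 + 4) + 5)/(-56) + 92/(-62))*(-171))*22 = (((-21 + 5)*(-1/56) + 92*(-1/62))*(-171))*22 = ((-16*(-1/56) - 46/31)*(-171))*22 = ((2/7 - 46/31)*(-171))*22 = -260/217*(-171)*22 = (44460/217)*22 = 978120/217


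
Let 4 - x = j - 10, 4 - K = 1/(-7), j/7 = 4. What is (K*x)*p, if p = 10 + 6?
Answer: -928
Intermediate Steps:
j = 28 (j = 7*4 = 28)
K = 29/7 (K = 4 - 1/(-7) = 4 - 1*(-⅐) = 4 + ⅐ = 29/7 ≈ 4.1429)
p = 16
x = -14 (x = 4 - (28 - 10) = 4 - 1*18 = 4 - 18 = -14)
(K*x)*p = ((29/7)*(-14))*16 = -58*16 = -928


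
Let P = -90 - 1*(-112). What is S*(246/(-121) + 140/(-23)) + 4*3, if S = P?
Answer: -42160/253 ≈ -166.64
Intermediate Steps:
P = 22 (P = -90 + 112 = 22)
S = 22
S*(246/(-121) + 140/(-23)) + 4*3 = 22*(246/(-121) + 140/(-23)) + 4*3 = 22*(246*(-1/121) + 140*(-1/23)) + 12 = 22*(-246/121 - 140/23) + 12 = 22*(-22598/2783) + 12 = -45196/253 + 12 = -42160/253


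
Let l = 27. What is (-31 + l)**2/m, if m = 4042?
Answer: 8/2021 ≈ 0.0039584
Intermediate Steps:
(-31 + l)**2/m = (-31 + 27)**2/4042 = (-4)**2*(1/4042) = 16*(1/4042) = 8/2021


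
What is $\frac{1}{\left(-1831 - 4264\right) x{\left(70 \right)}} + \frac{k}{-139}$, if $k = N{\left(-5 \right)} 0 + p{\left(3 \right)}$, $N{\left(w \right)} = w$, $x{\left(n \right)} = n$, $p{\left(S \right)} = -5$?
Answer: $\frac{2133111}{59304350} \approx 0.035969$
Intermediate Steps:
$k = -5$ ($k = \left(-5\right) 0 - 5 = 0 - 5 = -5$)
$\frac{1}{\left(-1831 - 4264\right) x{\left(70 \right)}} + \frac{k}{-139} = \frac{1}{\left(-1831 - 4264\right) 70} - \frac{5}{-139} = \frac{1}{-6095} \cdot \frac{1}{70} - - \frac{5}{139} = \left(- \frac{1}{6095}\right) \frac{1}{70} + \frac{5}{139} = - \frac{1}{426650} + \frac{5}{139} = \frac{2133111}{59304350}$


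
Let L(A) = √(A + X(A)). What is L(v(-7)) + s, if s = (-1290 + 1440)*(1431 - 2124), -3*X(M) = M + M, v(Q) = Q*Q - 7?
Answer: -103950 + √14 ≈ -1.0395e+5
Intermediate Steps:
v(Q) = -7 + Q² (v(Q) = Q² - 7 = -7 + Q²)
X(M) = -2*M/3 (X(M) = -(M + M)/3 = -2*M/3)
s = -103950 (s = 150*(-693) = -103950)
L(A) = √3*√A/3 (L(A) = √(A - 2*A/3) = √(A/3) = √3*√A/3)
L(v(-7)) + s = √3*√(-7 + (-7)²)/3 - 103950 = √3*√(-7 + 49)/3 - 103950 = √3*√42/3 - 103950 = √14 - 103950 = -103950 + √14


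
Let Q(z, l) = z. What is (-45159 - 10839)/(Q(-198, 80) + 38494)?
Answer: -27999/19148 ≈ -1.4622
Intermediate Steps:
(-45159 - 10839)/(Q(-198, 80) + 38494) = (-45159 - 10839)/(-198 + 38494) = -55998/38296 = -55998*1/38296 = -27999/19148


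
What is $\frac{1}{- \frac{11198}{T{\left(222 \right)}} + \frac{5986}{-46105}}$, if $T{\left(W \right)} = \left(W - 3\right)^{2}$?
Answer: $- \frac{2211241905}{803378336} \approx -2.7524$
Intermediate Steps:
$T{\left(W \right)} = \left(-3 + W\right)^{2}$
$\frac{1}{- \frac{11198}{T{\left(222 \right)}} + \frac{5986}{-46105}} = \frac{1}{- \frac{11198}{\left(-3 + 222\right)^{2}} + \frac{5986}{-46105}} = \frac{1}{- \frac{11198}{219^{2}} + 5986 \left(- \frac{1}{46105}\right)} = \frac{1}{- \frac{11198}{47961} - \frac{5986}{46105}} = \frac{1}{- \frac{803378336}{2211241905}} = - \frac{2211241905}{803378336}$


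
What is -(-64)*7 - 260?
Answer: 188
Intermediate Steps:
-(-64)*7 - 260 = -8*(-56) - 260 = 448 - 260 = 188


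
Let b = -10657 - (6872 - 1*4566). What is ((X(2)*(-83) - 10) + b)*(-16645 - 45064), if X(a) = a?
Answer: 810794551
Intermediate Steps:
b = -12963 (b = -10657 - (6872 - 4566) = -10657 - 1*2306 = -10657 - 2306 = -12963)
((X(2)*(-83) - 10) + b)*(-16645 - 45064) = ((2*(-83) - 10) - 12963)*(-16645 - 45064) = ((-166 - 10) - 12963)*(-61709) = (-176 - 12963)*(-61709) = -13139*(-61709) = 810794551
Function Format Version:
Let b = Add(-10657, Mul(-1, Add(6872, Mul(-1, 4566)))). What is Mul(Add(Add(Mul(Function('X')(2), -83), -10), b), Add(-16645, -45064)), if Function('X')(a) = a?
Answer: 810794551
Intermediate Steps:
b = -12963 (b = Add(-10657, Mul(-1, Add(6872, -4566))) = Add(-10657, Mul(-1, 2306)) = Add(-10657, -2306) = -12963)
Mul(Add(Add(Mul(Function('X')(2), -83), -10), b), Add(-16645, -45064)) = Mul(Add(Add(Mul(2, -83), -10), -12963), Add(-16645, -45064)) = Mul(Add(Add(-166, -10), -12963), -61709) = Mul(Add(-176, -12963), -61709) = Mul(-13139, -61709) = 810794551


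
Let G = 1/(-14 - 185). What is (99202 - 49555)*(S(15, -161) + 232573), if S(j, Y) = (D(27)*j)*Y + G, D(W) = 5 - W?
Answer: 2822675021712/199 ≈ 1.4184e+10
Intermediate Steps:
G = -1/199 (G = 1/(-199) = -1/199 ≈ -0.0050251)
S(j, Y) = -1/199 - 22*Y*j (S(j, Y) = ((5 - 1*27)*j)*Y - 1/199 = ((5 - 27)*j)*Y - 1/199 = (-22*j)*Y - 1/199 = -22*Y*j - 1/199 = -1/199 - 22*Y*j)
(99202 - 49555)*(S(15, -161) + 232573) = (99202 - 49555)*((-1/199 - 22*(-161)*15) + 232573) = 49647*((-1/199 + 53130) + 232573) = 49647*(10572869/199 + 232573) = 49647*(56854896/199) = 2822675021712/199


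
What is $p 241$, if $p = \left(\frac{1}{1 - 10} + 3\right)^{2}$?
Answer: $\frac{162916}{81} \approx 2011.3$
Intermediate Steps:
$p = \frac{676}{81}$ ($p = \left(\frac{1}{-9} + 3\right)^{2} = \left(- \frac{1}{9} + 3\right)^{2} = \left(\frac{26}{9}\right)^{2} = \frac{676}{81} \approx 8.3457$)
$p 241 = \frac{676}{81} \cdot 241 = \frac{162916}{81}$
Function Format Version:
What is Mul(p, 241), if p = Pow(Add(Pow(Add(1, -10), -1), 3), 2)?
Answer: Rational(162916, 81) ≈ 2011.3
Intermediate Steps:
p = Rational(676, 81) (p = Pow(Add(Pow(-9, -1), 3), 2) = Pow(Add(Rational(-1, 9), 3), 2) = Pow(Rational(26, 9), 2) = Rational(676, 81) ≈ 8.3457)
Mul(p, 241) = Mul(Rational(676, 81), 241) = Rational(162916, 81)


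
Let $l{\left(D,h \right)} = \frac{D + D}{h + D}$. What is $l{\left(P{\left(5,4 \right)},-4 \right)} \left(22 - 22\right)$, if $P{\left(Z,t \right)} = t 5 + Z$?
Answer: $0$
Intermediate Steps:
$P{\left(Z,t \right)} = Z + 5 t$ ($P{\left(Z,t \right)} = 5 t + Z = Z + 5 t$)
$l{\left(D,h \right)} = \frac{2 D}{D + h}$
$l{\left(P{\left(5,4 \right)},-4 \right)} \left(22 - 22\right) = \frac{2 \left(5 + 5 \cdot 4\right)}{\left(5 + 5 \cdot 4\right) - 4} \left(22 - 22\right) = \frac{2 \left(5 + 20\right)}{\left(5 + 20\right) - 4} \cdot 0 = 2 \cdot 25 \frac{1}{25 - 4} \cdot 0 = 2 \cdot 25 \cdot \frac{1}{21} \cdot 0 = \frac{50}{21} \cdot 0 = 0$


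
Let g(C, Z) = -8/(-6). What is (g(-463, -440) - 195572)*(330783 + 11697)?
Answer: -66979041920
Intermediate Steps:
g(C, Z) = 4/3 (g(C, Z) = -1/6*(-8) = 4/3)
(g(-463, -440) - 195572)*(330783 + 11697) = (4/3 - 195572)*(330783 + 11697) = -586712/3*342480 = -66979041920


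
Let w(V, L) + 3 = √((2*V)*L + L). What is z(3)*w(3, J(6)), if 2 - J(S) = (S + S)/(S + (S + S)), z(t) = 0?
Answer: 0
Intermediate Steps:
J(S) = 4/3 (J(S) = 2 - (S + S)/(S + (S + S)) = 2 - 2*S/(S + 2*S) = 2 - 2*S/(3*S) = 2 - 2*S*1/(3*S) = 2 - 1*⅔ = 2 - ⅔ = 4/3)
w(V, L) = -3 + √(L + 2*L*V) (w(V, L) = -3 + √((2*V)*L + L) = -3 + √(2*L*V + L) = -3 + √(L + 2*L*V))
z(3)*w(3, J(6)) = 0*(-3 + √(4*(1 + 2*3)/3)) = 0*(-3 + √(4*(1 + 6)/3)) = 0*(-3 + √((4/3)*7)) = 0*(-3 + √(28/3)) = 0*(-3 + 2*√21/3) = 0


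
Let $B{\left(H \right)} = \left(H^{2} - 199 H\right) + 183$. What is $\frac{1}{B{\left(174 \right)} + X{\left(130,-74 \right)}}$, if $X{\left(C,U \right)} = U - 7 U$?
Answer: $- \frac{1}{3723} \approx -0.0002686$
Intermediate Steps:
$X{\left(C,U \right)} = - 6 U$
$B{\left(H \right)} = 183 + H^{2} - 199 H$
$\frac{1}{B{\left(174 \right)} + X{\left(130,-74 \right)}} = \frac{1}{\left(183 + 174^{2} - 34626\right) - -444} = \frac{1}{\left(183 + 30276 - 34626\right) + 444} = \frac{1}{-4167 + 444} = \frac{1}{-3723} = - \frac{1}{3723}$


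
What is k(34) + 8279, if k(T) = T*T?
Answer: 9435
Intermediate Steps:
k(T) = T²
k(34) + 8279 = 34² + 8279 = 1156 + 8279 = 9435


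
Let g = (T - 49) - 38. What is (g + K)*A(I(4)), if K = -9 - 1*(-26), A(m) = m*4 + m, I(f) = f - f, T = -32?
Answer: 0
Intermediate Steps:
I(f) = 0
A(m) = 5*m (A(m) = 4*m + m = 5*m)
g = -119 (g = (-32 - 49) - 38 = -81 - 38 = -119)
K = 17 (K = -9 + 26 = 17)
(g + K)*A(I(4)) = (-119 + 17)*(5*0) = -102*0 = 0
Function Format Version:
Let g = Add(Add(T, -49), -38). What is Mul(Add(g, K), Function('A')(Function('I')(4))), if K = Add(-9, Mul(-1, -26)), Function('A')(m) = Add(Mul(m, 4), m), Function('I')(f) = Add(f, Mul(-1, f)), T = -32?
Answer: 0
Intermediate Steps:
Function('I')(f) = 0
Function('A')(m) = Mul(5, m) (Function('A')(m) = Add(Mul(4, m), m) = Mul(5, m))
g = -119 (g = Add(Add(-32, -49), -38) = Add(-81, -38) = -119)
K = 17 (K = Add(-9, 26) = 17)
Mul(Add(g, K), Function('A')(Function('I')(4))) = Mul(Add(-119, 17), Mul(5, 0)) = Mul(-102, 0) = 0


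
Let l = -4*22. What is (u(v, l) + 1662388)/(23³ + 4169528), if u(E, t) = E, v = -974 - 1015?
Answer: 1660399/4181695 ≈ 0.39706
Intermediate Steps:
v = -1989
l = -88
(u(v, l) + 1662388)/(23³ + 4169528) = (-1989 + 1662388)/(23³ + 4169528) = 1660399/(12167 + 4169528) = 1660399/4181695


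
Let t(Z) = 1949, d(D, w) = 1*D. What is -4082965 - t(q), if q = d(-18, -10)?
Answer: -4084914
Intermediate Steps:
d(D, w) = D
q = -18
-4082965 - t(q) = -4082965 - 1*1949 = -4082965 - 1949 = -4084914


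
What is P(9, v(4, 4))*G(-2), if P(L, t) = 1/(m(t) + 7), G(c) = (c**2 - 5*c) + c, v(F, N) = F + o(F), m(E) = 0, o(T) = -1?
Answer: 12/7 ≈ 1.7143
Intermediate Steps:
v(F, N) = -1 + F (v(F, N) = F - 1 = -1 + F)
G(c) = c**2 - 4*c
P(L, t) = 1/7 (P(L, t) = 1/(0 + 7) = 1/7)
P(9, v(4, 4))*G(-2) = (-2*(-4 - 2))/7 = (-2*(-6))/7 = (1/7)*12 = 12/7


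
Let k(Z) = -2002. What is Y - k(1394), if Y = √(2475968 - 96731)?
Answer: 2002 + √2379237 ≈ 3544.5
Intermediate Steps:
Y = √2379237 ≈ 1542.5
Y - k(1394) = √2379237 - 1*(-2002) = √2379237 + 2002 = 2002 + √2379237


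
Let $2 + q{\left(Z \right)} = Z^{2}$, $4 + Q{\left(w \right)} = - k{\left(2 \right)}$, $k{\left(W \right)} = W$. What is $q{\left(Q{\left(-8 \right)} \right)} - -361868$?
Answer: $361902$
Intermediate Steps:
$Q{\left(w \right)} = -6$ ($Q{\left(w \right)} = -4 - 2 = -6$)
$q{\left(Z \right)} = -2 + Z^{2}$
$q{\left(Q{\left(-8 \right)} \right)} - -361868 = \left(-2 + \left(-6\right)^{2}\right) - -361868 = \left(-2 + 36\right) + 361868 = 34 + 361868 = 361902$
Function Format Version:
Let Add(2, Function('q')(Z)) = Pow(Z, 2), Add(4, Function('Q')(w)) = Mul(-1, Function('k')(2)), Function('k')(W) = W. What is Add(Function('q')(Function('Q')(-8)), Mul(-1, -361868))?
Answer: 361902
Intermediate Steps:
Function('Q')(w) = -6 (Function('Q')(w) = Add(-4, Mul(-1, 2)) = Add(-4, -2) = -6)
Function('q')(Z) = Add(-2, Pow(Z, 2))
Add(Function('q')(Function('Q')(-8)), Mul(-1, -361868)) = Add(Add(-2, Pow(-6, 2)), Mul(-1, -361868)) = Add(Add(-2, 36), 361868) = Add(34, 361868) = 361902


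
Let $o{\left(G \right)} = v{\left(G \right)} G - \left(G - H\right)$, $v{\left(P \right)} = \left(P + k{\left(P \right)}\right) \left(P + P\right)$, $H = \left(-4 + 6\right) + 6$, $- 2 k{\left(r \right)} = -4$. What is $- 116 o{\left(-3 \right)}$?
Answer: $812$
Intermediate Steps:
$k{\left(r \right)} = 2$ ($k{\left(r \right)} = \left(- \frac{1}{2}\right) \left(-4\right) = 2$)
$H = 8$ ($H = 2 + 6 = 8$)
$v{\left(P \right)} = 2 P \left(2 + P\right)$ ($v{\left(P \right)} = \left(P + 2\right) \left(P + P\right) = \left(2 + P\right) 2 P = 2 P \left(2 + P\right)$)
$o{\left(G \right)} = 8 - G + 2 G^{2} \left(2 + G\right)$ ($o{\left(G \right)} = 2 G \left(2 + G\right) G - \left(-8 + G\right) = 2 G^{2} \left(2 + G\right) - \left(-8 + G\right) = 8 - G + 2 G^{2} \left(2 + G\right)$)
$- 116 o{\left(-3 \right)} = - 116 \left(8 - -3 + 2 \left(-3\right)^{2} \left(2 - 3\right)\right) = - 116 \left(8 + 3 + 2 \cdot 9 \left(-1\right)\right) = - 116 \left(8 + 3 - 18\right) = \left(-116\right) \left(-7\right) = 812$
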